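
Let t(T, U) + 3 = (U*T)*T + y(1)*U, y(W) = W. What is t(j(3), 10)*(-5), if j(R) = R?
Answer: -485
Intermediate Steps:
t(T, U) = -3 + U + U*T² (t(T, U) = -3 + ((U*T)*T + 1*U) = -3 + ((T*U)*T + U) = -3 + (U*T² + U) = -3 + (U + U*T²) = -3 + U + U*T²)
t(j(3), 10)*(-5) = (-3 + 10 + 10*3²)*(-5) = (-3 + 10 + 10*9)*(-5) = (-3 + 10 + 90)*(-5) = 97*(-5) = -485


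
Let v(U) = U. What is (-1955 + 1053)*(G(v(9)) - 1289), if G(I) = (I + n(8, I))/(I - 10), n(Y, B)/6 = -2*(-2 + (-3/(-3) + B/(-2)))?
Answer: 1230328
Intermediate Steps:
n(Y, B) = 12 + 6*B (n(Y, B) = 6*(-2*(-2 + (-3/(-3) + B/(-2)))) = 6*(-2*(-2 + (-3*(-⅓) + B*(-½)))) = 6*(-2*(-2 + (1 - B/2))) = 6*(-2*(-1 - B/2)) = 6*(2 + B) = 12 + 6*B)
G(I) = (12 + 7*I)/(-10 + I) (G(I) = (I + (12 + 6*I))/(I - 10) = (12 + 7*I)/(-10 + I))
(-1955 + 1053)*(G(v(9)) - 1289) = (-1955 + 1053)*((12 + 7*9)/(-10 + 9) - 1289) = -902*((12 + 63)/(-1) - 1289) = -902*(-1*75 - 1289) = -902*(-75 - 1289) = -902*(-1364) = 1230328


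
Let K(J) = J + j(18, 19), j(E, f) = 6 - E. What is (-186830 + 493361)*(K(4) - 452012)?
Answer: -138558142620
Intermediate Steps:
K(J) = -12 + J (K(J) = J + (6 - 1*18) = J + (6 - 18) = J - 12 = -12 + J)
(-186830 + 493361)*(K(4) - 452012) = (-186830 + 493361)*((-12 + 4) - 452012) = 306531*(-8 - 452012) = 306531*(-452020) = -138558142620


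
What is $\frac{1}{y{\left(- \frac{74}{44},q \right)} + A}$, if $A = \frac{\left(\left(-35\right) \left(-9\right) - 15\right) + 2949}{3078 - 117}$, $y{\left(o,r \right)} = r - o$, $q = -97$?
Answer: $- \frac{7238}{681971} \approx -0.010613$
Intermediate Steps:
$A = \frac{361}{329}$ ($A = \frac{\left(315 - 15\right) + 2949}{2961} = \left(300 + 2949\right) \frac{1}{2961} = 3249 \cdot \frac{1}{2961} = \frac{361}{329} \approx 1.0973$)
$\frac{1}{y{\left(- \frac{74}{44},q \right)} + A} = \frac{1}{\left(-97 - - \frac{74}{44}\right) + \frac{361}{329}} = \frac{1}{\left(-97 - \left(-74\right) \frac{1}{44}\right) + \frac{361}{329}} = \frac{1}{\left(-97 - - \frac{37}{22}\right) + \frac{361}{329}} = \frac{1}{\left(-97 + \frac{37}{22}\right) + \frac{361}{329}} = \frac{1}{- \frac{2097}{22} + \frac{361}{329}} = \frac{1}{- \frac{681971}{7238}} = - \frac{7238}{681971}$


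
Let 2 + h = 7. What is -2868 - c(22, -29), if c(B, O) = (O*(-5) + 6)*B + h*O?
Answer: -6045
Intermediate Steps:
h = 5 (h = -2 + 7 = 5)
c(B, O) = 5*O + B*(6 - 5*O) (c(B, O) = (O*(-5) + 6)*B + 5*O = (-5*O + 6)*B + 5*O = (6 - 5*O)*B + 5*O = B*(6 - 5*O) + 5*O = 5*O + B*(6 - 5*O))
-2868 - c(22, -29) = -2868 - (5*(-29) + 6*22 - 5*22*(-29)) = -2868 - (-145 + 132 + 3190) = -2868 - 1*3177 = -2868 - 3177 = -6045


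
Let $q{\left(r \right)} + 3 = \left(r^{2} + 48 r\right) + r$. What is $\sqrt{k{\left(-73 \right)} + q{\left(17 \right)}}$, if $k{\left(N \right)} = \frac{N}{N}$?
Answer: $4 \sqrt{70} \approx 33.466$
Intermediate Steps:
$k{\left(N \right)} = 1$
$q{\left(r \right)} = -3 + r^{2} + 49 r$ ($q{\left(r \right)} = -3 + \left(\left(r^{2} + 48 r\right) + r\right) = -3 + \left(r^{2} + 49 r\right) = -3 + r^{2} + 49 r$)
$\sqrt{k{\left(-73 \right)} + q{\left(17 \right)}} = \sqrt{1 + \left(-3 + 17^{2} + 49 \cdot 17\right)} = \sqrt{1 + \left(-3 + 289 + 833\right)} = \sqrt{1 + 1119} = \sqrt{1120} = 4 \sqrt{70}$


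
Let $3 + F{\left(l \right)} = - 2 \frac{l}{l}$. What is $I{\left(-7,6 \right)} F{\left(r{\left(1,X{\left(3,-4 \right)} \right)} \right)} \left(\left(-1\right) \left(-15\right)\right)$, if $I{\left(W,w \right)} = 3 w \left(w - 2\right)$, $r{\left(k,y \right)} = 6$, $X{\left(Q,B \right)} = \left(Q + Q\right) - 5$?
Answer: $-5400$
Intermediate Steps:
$X{\left(Q,B \right)} = -5 + 2 Q$ ($X{\left(Q,B \right)} = 2 Q - 5 = -5 + 2 Q$)
$F{\left(l \right)} = -5$ ($F{\left(l \right)} = -3 - 2 \frac{l}{l} = -3 - 2 = -5$)
$I{\left(W,w \right)} = 3 w \left(-2 + w\right)$
$I{\left(-7,6 \right)} F{\left(r{\left(1,X{\left(3,-4 \right)} \right)} \right)} \left(\left(-1\right) \left(-15\right)\right) = 3 \cdot 6 \left(-2 + 6\right) \left(-5\right) \left(\left(-1\right) \left(-15\right)\right) = 3 \cdot 6 \cdot 4 \left(-5\right) 15 = 72 \left(-5\right) 15 = \left(-360\right) 15 = -5400$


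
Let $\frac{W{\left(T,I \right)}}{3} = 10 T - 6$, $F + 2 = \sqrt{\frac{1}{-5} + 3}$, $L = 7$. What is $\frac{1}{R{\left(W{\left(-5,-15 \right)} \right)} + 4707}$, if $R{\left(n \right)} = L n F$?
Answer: $\frac{11765}{76595247} + \frac{392 \sqrt{70}}{76595247} \approx 0.00019642$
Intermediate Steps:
$F = -2 + \frac{\sqrt{70}}{5}$ ($F = -2 + \sqrt{\frac{1}{-5} + 3} = -2 + \sqrt{- \frac{1}{5} + 3} = -2 + \sqrt{\frac{14}{5}} = -2 + \frac{\sqrt{70}}{5} \approx -0.32668$)
$W{\left(T,I \right)} = -18 + 30 T$ ($W{\left(T,I \right)} = 3 \left(10 T - 6\right) = 3 \left(-6 + 10 T\right) = -18 + 30 T$)
$R{\left(n \right)} = 7 n \left(-2 + \frac{\sqrt{70}}{5}\right)$
$\frac{1}{R{\left(W{\left(-5,-15 \right)} \right)} + 4707} = \frac{1}{\frac{7 \left(-18 + 30 \left(-5\right)\right) \left(-10 + \sqrt{70}\right)}{5} + 4707} = \frac{1}{\frac{7 \left(-18 - 150\right) \left(-10 + \sqrt{70}\right)}{5} + 4707} = \frac{1}{\frac{7}{5} \left(-168\right) \left(-10 + \sqrt{70}\right) + 4707} = \frac{1}{\left(2352 - \frac{1176 \sqrt{70}}{5}\right) + 4707} = \frac{1}{7059 - \frac{1176 \sqrt{70}}{5}}$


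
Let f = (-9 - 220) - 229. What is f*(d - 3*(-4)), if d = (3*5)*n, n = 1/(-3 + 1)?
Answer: -2061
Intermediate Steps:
n = -½ (n = 1/(-2) = -½ ≈ -0.50000)
d = -15/2 (d = (3*5)*(-½) = 15*(-½) = -15/2 ≈ -7.5000)
f = -458 (f = -229 - 229 = -458)
f*(d - 3*(-4)) = -458*(-15/2 - 3*(-4)) = -458*(-15/2 + 12) = -458*9/2 = -2061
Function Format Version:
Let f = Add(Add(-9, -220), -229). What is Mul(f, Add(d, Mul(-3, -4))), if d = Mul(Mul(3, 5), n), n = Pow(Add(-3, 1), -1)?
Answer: -2061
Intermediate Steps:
n = Rational(-1, 2) (n = Pow(-2, -1) = Rational(-1, 2) ≈ -0.50000)
d = Rational(-15, 2) (d = Mul(Mul(3, 5), Rational(-1, 2)) = Mul(15, Rational(-1, 2)) = Rational(-15, 2) ≈ -7.5000)
f = -458 (f = Add(-229, -229) = -458)
Mul(f, Add(d, Mul(-3, -4))) = Mul(-458, Add(Rational(-15, 2), Mul(-3, -4))) = Mul(-458, Add(Rational(-15, 2), 12)) = Mul(-458, Rational(9, 2)) = -2061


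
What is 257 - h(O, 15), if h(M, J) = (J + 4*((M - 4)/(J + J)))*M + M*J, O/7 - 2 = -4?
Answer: 3217/5 ≈ 643.40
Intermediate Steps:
O = -14 (O = 14 + 7*(-4) = 14 - 28 = -14)
h(M, J) = J*M + M*(J + 2*(-4 + M)/J) (h(M, J) = (J + 4*((-4 + M)/((2*J))))*M + J*M = (J + 4*((-4 + M)*(1/(2*J))))*M + J*M = (J + 4*((-4 + M)/(2*J)))*M + J*M = (J + 2*(-4 + M)/J)*M + J*M = M*(J + 2*(-4 + M)/J) + J*M = J*M + M*(J + 2*(-4 + M)/J))
257 - h(O, 15) = 257 - 2*(-14)*(-4 - 14 + 15²)/15 = 257 - 2*(-14)*(-4 - 14 + 225)/15 = 257 - 2*(-14)*207/15 = 257 - 1*(-1932/5) = 257 + 1932/5 = 3217/5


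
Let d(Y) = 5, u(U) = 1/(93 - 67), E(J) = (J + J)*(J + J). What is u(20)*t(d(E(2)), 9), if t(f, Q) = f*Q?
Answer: 45/26 ≈ 1.7308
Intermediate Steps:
E(J) = 4*J² (E(J) = (2*J)*(2*J) = 4*J²)
u(U) = 1/26
t(f, Q) = Q*f
u(20)*t(d(E(2)), 9) = (9*5)/26 = (1/26)*45 = 45/26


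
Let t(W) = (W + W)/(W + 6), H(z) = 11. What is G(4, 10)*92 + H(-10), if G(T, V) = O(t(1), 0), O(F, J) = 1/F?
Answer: 333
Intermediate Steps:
t(W) = 2*W/(6 + W) (t(W) = (2*W)/(6 + W) = 2*W/(6 + W))
G(T, V) = 7/2 (G(T, V) = 1/(2*1/(6 + 1)) = 1/(2*1/7) = 1/(2*1*(⅐)) = 1/(2/7) = 7/2)
G(4, 10)*92 + H(-10) = (7/2)*92 + 11 = 322 + 11 = 333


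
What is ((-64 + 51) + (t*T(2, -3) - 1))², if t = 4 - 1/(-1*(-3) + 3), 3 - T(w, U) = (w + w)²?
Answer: 146689/36 ≈ 4074.7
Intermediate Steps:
T(w, U) = 3 - 4*w² (T(w, U) = 3 - (w + w)² = 3 - (2*w)² = 3 - 4*w²)
t = 23/6 (t = 4 - 1/(3 + 3) = 4 - 1/6 = 4 - 1*⅙ = 4 - ⅙ = 23/6 ≈ 3.8333)
((-64 + 51) + (t*T(2, -3) - 1))² = ((-64 + 51) + (23*(3 - 4*2²)/6 - 1))² = (-13 + (23*(3 - 4*4)/6 - 1))² = (-13 + (23*(3 - 16)/6 - 1))² = (-13 + ((23/6)*(-13) - 1))² = (-13 + (-299/6 - 1))² = (-13 - 305/6)² = (-383/6)² = 146689/36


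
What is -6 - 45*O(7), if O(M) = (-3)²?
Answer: -411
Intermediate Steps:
O(M) = 9
-6 - 45*O(7) = -6 - 45*9 = -6 - 405 = -411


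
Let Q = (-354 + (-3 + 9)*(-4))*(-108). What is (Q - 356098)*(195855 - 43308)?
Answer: -48094102878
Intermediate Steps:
Q = 40824 (Q = (-354 + 6*(-4))*(-108) = (-354 - 24)*(-108) = -378*(-108) = 40824)
(Q - 356098)*(195855 - 43308) = (40824 - 356098)*(195855 - 43308) = -315274*152547 = -48094102878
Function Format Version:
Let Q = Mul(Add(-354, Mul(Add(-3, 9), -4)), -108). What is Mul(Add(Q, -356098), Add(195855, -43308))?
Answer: -48094102878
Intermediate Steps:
Q = 40824 (Q = Mul(Add(-354, Mul(6, -4)), -108) = Mul(Add(-354, -24), -108) = Mul(-378, -108) = 40824)
Mul(Add(Q, -356098), Add(195855, -43308)) = Mul(Add(40824, -356098), Add(195855, -43308)) = Mul(-315274, 152547) = -48094102878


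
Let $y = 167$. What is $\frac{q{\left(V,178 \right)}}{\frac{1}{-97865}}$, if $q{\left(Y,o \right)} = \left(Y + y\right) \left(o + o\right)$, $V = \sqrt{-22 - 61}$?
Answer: $-5818269980 - 34839940 i \sqrt{83} \approx -5.8183 \cdot 10^{9} - 3.1741 \cdot 10^{8} i$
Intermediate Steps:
$V = i \sqrt{83}$ ($V = \sqrt{-83} = i \sqrt{83} \approx 9.1104 i$)
$q{\left(Y,o \right)} = 2 o \left(167 + Y\right)$ ($q{\left(Y,o \right)} = \left(Y + 167\right) \left(o + o\right) = \left(167 + Y\right) 2 o = 2 o \left(167 + Y\right)$)
$\frac{q{\left(V,178 \right)}}{\frac{1}{-97865}} = \frac{2 \cdot 178 \left(167 + i \sqrt{83}\right)}{\frac{1}{-97865}} = \frac{59452 + 356 i \sqrt{83}}{- \frac{1}{97865}} = \left(59452 + 356 i \sqrt{83}\right) \left(-97865\right) = -5818269980 - 34839940 i \sqrt{83}$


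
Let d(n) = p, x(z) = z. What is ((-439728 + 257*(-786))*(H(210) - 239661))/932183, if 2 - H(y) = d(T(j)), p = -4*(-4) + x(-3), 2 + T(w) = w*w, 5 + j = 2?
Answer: 153804712560/932183 ≈ 1.6499e+5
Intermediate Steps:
j = -3 (j = -5 + 2 = -3)
T(w) = -2 + w² (T(w) = -2 + w*w = -2 + w²)
p = 13 (p = -4*(-4) - 3 = 16 - 3 = 13)
d(n) = 13
H(y) = -11 (H(y) = 2 - 1*13 = 2 - 13 = -11)
((-439728 + 257*(-786))*(H(210) - 239661))/932183 = ((-439728 + 257*(-786))*(-11 - 239661))/932183 = ((-439728 - 202002)*(-239672))*(1/932183) = -641730*(-239672)*(1/932183) = 153804712560*(1/932183) = 153804712560/932183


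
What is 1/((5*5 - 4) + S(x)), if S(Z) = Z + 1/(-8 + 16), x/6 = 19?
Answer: 8/1081 ≈ 0.0074006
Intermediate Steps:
x = 114 (x = 6*19 = 114)
S(Z) = ⅛ + Z (S(Z) = Z + 1/8 = Z + ⅛ = ⅛ + Z)
1/((5*5 - 4) + S(x)) = 1/((5*5 - 4) + (⅛ + 114)) = 1/((25 - 4) + 913/8) = 1/(21 + 913/8) = 1/(1081/8) = 8/1081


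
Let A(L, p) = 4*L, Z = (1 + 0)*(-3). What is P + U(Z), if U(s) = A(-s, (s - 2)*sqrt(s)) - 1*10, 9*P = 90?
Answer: 12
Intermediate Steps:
Z = -3 (Z = 1*(-3) = -3)
P = 10 (P = (1/9)*90 = 10)
U(s) = -10 - 4*s (U(s) = 4*(-s) - 1*10 = -4*s - 10 = -10 - 4*s)
P + U(Z) = 10 + (-10 - 4*(-3)) = 10 + (-10 + 12) = 10 + 2 = 12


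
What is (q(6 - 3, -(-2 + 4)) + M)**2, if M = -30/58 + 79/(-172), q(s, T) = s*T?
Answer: 1210970401/24880144 ≈ 48.672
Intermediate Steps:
q(s, T) = T*s
M = -4871/4988 (M = -30*1/58 + 79*(-1/172) = -15/29 - 79/172 = -4871/4988 ≈ -0.97654)
(q(6 - 3, -(-2 + 4)) + M)**2 = ((-(-2 + 4))*(6 - 3) - 4871/4988)**2 = (-1*2*3 - 4871/4988)**2 = (-2*3 - 4871/4988)**2 = (-6 - 4871/4988)**2 = (-34799/4988)**2 = 1210970401/24880144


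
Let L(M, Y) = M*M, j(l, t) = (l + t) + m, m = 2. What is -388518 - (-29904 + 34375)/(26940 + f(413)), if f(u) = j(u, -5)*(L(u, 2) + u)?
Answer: -27246596396551/70129560 ≈ -3.8852e+5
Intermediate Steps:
j(l, t) = 2 + l + t (j(l, t) = (l + t) + 2 = 2 + l + t)
L(M, Y) = M**2
f(u) = (-3 + u)*(u + u**2) (f(u) = (2 + u - 5)*(u**2 + u) = (-3 + u)*(u + u**2))
-388518 - (-29904 + 34375)/(26940 + f(413)) = -388518 - (-29904 + 34375)/(26940 + 413*(1 + 413)*(-3 + 413)) = -388518 - 4471/(26940 + 413*414*410) = -388518 - 4471/(26940 + 70102620) = -388518 - 4471/70129560 = -27246596396551/70129560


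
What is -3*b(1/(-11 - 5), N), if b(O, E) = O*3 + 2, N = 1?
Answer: -87/16 ≈ -5.4375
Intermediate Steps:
b(O, E) = 2 + 3*O (b(O, E) = 3*O + 2 = 2 + 3*O)
-3*b(1/(-11 - 5), N) = -3*(2 + 3/(-11 - 5)) = -3*(2 + 3/(-16)) = -3*(2 + 3*(-1/16)) = -3*(2 - 3/16) = -3*29/16 = -87/16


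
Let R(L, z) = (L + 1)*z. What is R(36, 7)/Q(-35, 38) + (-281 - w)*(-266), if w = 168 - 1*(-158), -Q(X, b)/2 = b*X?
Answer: 61355597/380 ≈ 1.6146e+5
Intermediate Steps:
R(L, z) = z*(1 + L) (R(L, z) = (1 + L)*z = z*(1 + L))
Q(X, b) = -2*X*b (Q(X, b) = -2*b*X = -2*X*b)
w = 326 (w = 168 + 158 = 326)
R(36, 7)/Q(-35, 38) + (-281 - w)*(-266) = (7*(1 + 36))/((-2*(-35)*38)) + (-281 - 1*326)*(-266) = (7*37)/2660 + (-281 - 326)*(-266) = 259*(1/2660) - 607*(-266) = 37/380 + 161462 = 61355597/380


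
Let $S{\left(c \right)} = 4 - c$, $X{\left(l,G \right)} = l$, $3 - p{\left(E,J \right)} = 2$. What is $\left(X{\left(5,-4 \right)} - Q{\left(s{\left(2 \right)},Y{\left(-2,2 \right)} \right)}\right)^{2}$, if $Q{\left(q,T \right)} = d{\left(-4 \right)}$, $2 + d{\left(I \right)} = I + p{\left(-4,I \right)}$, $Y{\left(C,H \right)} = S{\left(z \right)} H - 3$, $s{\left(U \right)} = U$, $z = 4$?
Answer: $100$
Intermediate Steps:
$p{\left(E,J \right)} = 1$ ($p{\left(E,J \right)} = 3 - 2 = 1$)
$Y{\left(C,H \right)} = -3$ ($Y{\left(C,H \right)} = \left(4 - 4\right) H - 3 = 0 H - 3 = 0 - 3 = -3$)
$d{\left(I \right)} = -1 + I$ ($d{\left(I \right)} = -2 + \left(I + 1\right) = -2 + \left(1 + I\right) = -1 + I$)
$Q{\left(q,T \right)} = -5$ ($Q{\left(q,T \right)} = -1 - 4 = -5$)
$\left(X{\left(5,-4 \right)} - Q{\left(s{\left(2 \right)},Y{\left(-2,2 \right)} \right)}\right)^{2} = \left(5 - -5\right)^{2} = \left(5 + 5\right)^{2} = 10^{2} = 100$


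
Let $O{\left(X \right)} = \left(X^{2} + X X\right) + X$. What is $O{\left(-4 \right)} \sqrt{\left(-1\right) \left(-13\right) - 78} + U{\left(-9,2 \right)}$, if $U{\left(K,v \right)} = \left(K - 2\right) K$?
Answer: $99 + 28 i \sqrt{65} \approx 99.0 + 225.74 i$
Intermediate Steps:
$U{\left(K,v \right)} = K \left(-2 + K\right)$ ($U{\left(K,v \right)} = \left(-2 + K\right) K = K \left(-2 + K\right)$)
$O{\left(X \right)} = X + 2 X^{2}$ ($O{\left(X \right)} = \left(X^{2} + X^{2}\right) + X = 2 X^{2} + X = X + 2 X^{2}$)
$O{\left(-4 \right)} \sqrt{\left(-1\right) \left(-13\right) - 78} + U{\left(-9,2 \right)} = - 4 \left(1 + 2 \left(-4\right)\right) \sqrt{\left(-1\right) \left(-13\right) - 78} - 9 \left(-2 - 9\right) = - 4 \left(1 - 8\right) \sqrt{13 - 78} - -99 = \left(-4\right) \left(-7\right) \sqrt{-65} + 99 = 28 i \sqrt{65} + 99 = 99 + 28 i \sqrt{65}$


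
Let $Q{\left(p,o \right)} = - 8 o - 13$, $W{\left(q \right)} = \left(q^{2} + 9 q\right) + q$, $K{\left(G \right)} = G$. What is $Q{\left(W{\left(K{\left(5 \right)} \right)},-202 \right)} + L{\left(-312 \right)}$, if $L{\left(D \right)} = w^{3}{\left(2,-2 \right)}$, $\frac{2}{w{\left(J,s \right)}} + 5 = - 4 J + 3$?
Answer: $\frac{200374}{125} \approx 1603.0$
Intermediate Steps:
$W{\left(q \right)} = q^{2} + 10 q$
$w{\left(J,s \right)} = \frac{2}{-2 - 4 J}$ ($w{\left(J,s \right)} = \frac{2}{-5 - \left(-3 + 4 J\right)} = \frac{2}{-2 - 4 J}$)
$Q{\left(p,o \right)} = -13 - 8 o$
$L{\left(D \right)} = - \frac{1}{125}$ ($L{\left(D \right)} = \left(- \frac{1}{1 + 2 \cdot 2}\right)^{3} = \left(- \frac{1}{1 + 4}\right)^{3} = \left(- \frac{1}{5}\right)^{3} = - \frac{1}{125}$)
$Q{\left(W{\left(K{\left(5 \right)} \right)},-202 \right)} + L{\left(-312 \right)} = \left(-13 - -1616\right) - \frac{1}{125} = \left(-13 + 1616\right) - \frac{1}{125} = 1603 - \frac{1}{125} = \frac{200374}{125}$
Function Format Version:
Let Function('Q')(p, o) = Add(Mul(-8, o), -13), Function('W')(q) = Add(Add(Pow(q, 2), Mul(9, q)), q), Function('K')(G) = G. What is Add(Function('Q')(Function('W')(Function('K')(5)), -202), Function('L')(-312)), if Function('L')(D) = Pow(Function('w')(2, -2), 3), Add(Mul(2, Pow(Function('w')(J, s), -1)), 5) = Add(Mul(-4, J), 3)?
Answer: Rational(200374, 125) ≈ 1603.0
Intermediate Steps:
Function('W')(q) = Add(Pow(q, 2), Mul(10, q))
Function('w')(J, s) = Mul(2, Pow(Add(-2, Mul(-4, J)), -1)) (Function('w')(J, s) = Mul(2, Pow(Add(-5, Add(Mul(-4, J), 3)), -1)) = Mul(2, Pow(Add(-5, Add(3, Mul(-4, J))), -1)) = Mul(2, Pow(Add(-2, Mul(-4, J)), -1)))
Function('Q')(p, o) = Add(-13, Mul(-8, o))
Function('L')(D) = Rational(-1, 125) (Function('L')(D) = Pow(Mul(-1, Pow(Add(1, Mul(2, 2)), -1)), 3) = Pow(Mul(-1, Pow(Add(1, 4), -1)), 3) = Pow(Mul(-1, Pow(5, -1)), 3) = Pow(Mul(-1, Rational(1, 5)), 3) = Pow(Rational(-1, 5), 3) = Rational(-1, 125))
Add(Function('Q')(Function('W')(Function('K')(5)), -202), Function('L')(-312)) = Add(Add(-13, Mul(-8, -202)), Rational(-1, 125)) = Add(Add(-13, 1616), Rational(-1, 125)) = Add(1603, Rational(-1, 125)) = Rational(200374, 125)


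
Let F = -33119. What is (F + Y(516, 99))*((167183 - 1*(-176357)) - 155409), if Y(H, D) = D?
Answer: -6212085620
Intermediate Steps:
(F + Y(516, 99))*((167183 - 1*(-176357)) - 155409) = (-33119 + 99)*((167183 - 1*(-176357)) - 155409) = -33020*((167183 + 176357) - 155409) = -33020*(343540 - 155409) = -33020*188131 = -6212085620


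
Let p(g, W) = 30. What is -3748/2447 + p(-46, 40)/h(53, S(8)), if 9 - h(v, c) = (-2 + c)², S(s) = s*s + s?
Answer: -18404878/11968277 ≈ -1.5378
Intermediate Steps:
S(s) = s + s² (S(s) = s² + s = s + s²)
h(v, c) = 9 - (-2 + c)²
-3748/2447 + p(-46, 40)/h(53, S(8)) = -3748/2447 + 30/(9 - (-2 + 8*(1 + 8))²) = -3748*1/2447 + 30/(9 - (-2 + 8*9)²) = -3748/2447 + 30/(9 - (-2 + 72)²) = -3748/2447 + 30/(9 - 1*70²) = -3748/2447 + 30/(9 - 1*4900) = -3748/2447 + 30/(9 - 4900) = -3748/2447 + 30/(-4891) = -3748/2447 + 30*(-1/4891) = -3748/2447 - 30/4891 = -18404878/11968277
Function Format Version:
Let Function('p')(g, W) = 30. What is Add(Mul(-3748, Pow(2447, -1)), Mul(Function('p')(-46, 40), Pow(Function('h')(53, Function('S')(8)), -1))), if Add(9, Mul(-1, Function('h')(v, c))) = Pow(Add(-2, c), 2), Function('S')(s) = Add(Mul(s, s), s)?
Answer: Rational(-18404878, 11968277) ≈ -1.5378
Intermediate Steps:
Function('S')(s) = Add(s, Pow(s, 2)) (Function('S')(s) = Add(Pow(s, 2), s) = Add(s, Pow(s, 2)))
Function('h')(v, c) = Add(9, Mul(-1, Pow(Add(-2, c), 2)))
Add(Mul(-3748, Pow(2447, -1)), Mul(Function('p')(-46, 40), Pow(Function('h')(53, Function('S')(8)), -1))) = Add(Mul(-3748, Pow(2447, -1)), Mul(30, Pow(Add(9, Mul(-1, Pow(Add(-2, Mul(8, Add(1, 8))), 2))), -1))) = Add(Mul(-3748, Rational(1, 2447)), Mul(30, Pow(Add(9, Mul(-1, Pow(Add(-2, Mul(8, 9)), 2))), -1))) = Add(Rational(-3748, 2447), Mul(30, Pow(Add(9, Mul(-1, Pow(Add(-2, 72), 2))), -1))) = Add(Rational(-3748, 2447), Mul(30, Pow(Add(9, Mul(-1, Pow(70, 2))), -1))) = Add(Rational(-3748, 2447), Mul(30, Pow(Add(9, Mul(-1, 4900)), -1))) = Add(Rational(-3748, 2447), Mul(30, Pow(Add(9, -4900), -1))) = Add(Rational(-3748, 2447), Mul(30, Pow(-4891, -1))) = Add(Rational(-3748, 2447), Mul(30, Rational(-1, 4891))) = Add(Rational(-3748, 2447), Rational(-30, 4891)) = Rational(-18404878, 11968277)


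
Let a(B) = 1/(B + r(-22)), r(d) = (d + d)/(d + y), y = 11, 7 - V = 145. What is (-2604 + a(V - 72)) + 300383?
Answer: 61342473/206 ≈ 2.9778e+5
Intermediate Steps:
V = -138 (V = 7 - 1*145 = 7 - 145 = -138)
r(d) = 2*d/(11 + d) (r(d) = (d + d)/(d + 11) = (2*d)/(11 + d) = 2*d/(11 + d))
a(B) = 1/(4 + B) (a(B) = 1/(B + 2*(-22)/(11 - 22)) = 1/(B + 2*(-22)/(-11)) = 1/(B + 2*(-22)*(-1/11)) = 1/(B + 4) = 1/(4 + B))
(-2604 + a(V - 72)) + 300383 = (-2604 + 1/(4 + (-138 - 72))) + 300383 = (-2604 + 1/(4 - 210)) + 300383 = (-2604 + 1/(-206)) + 300383 = (-2604 - 1/206) + 300383 = -536425/206 + 300383 = 61342473/206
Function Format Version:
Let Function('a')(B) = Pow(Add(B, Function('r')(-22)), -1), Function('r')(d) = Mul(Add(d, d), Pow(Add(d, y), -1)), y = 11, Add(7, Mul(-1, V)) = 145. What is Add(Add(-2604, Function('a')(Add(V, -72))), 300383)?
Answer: Rational(61342473, 206) ≈ 2.9778e+5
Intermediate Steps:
V = -138 (V = Add(7, Mul(-1, 145)) = Add(7, -145) = -138)
Function('r')(d) = Mul(2, d, Pow(Add(11, d), -1)) (Function('r')(d) = Mul(Add(d, d), Pow(Add(d, 11), -1)) = Mul(Mul(2, d), Pow(Add(11, d), -1)) = Mul(2, d, Pow(Add(11, d), -1)))
Function('a')(B) = Pow(Add(4, B), -1) (Function('a')(B) = Pow(Add(B, Mul(2, -22, Pow(Add(11, -22), -1))), -1) = Pow(Add(B, Mul(2, -22, Pow(-11, -1))), -1) = Pow(Add(B, Mul(2, -22, Rational(-1, 11))), -1) = Pow(Add(B, 4), -1) = Pow(Add(4, B), -1))
Add(Add(-2604, Function('a')(Add(V, -72))), 300383) = Add(Add(-2604, Pow(Add(4, Add(-138, -72)), -1)), 300383) = Add(Add(-2604, Pow(Add(4, -210), -1)), 300383) = Add(Add(-2604, Pow(-206, -1)), 300383) = Add(Add(-2604, Rational(-1, 206)), 300383) = Add(Rational(-536425, 206), 300383) = Rational(61342473, 206)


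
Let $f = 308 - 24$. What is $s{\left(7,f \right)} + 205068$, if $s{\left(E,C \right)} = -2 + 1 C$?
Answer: $205350$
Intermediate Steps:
$f = 284$ ($f = 308 - 24 = 284$)
$s{\left(E,C \right)} = -2 + C$
$s{\left(7,f \right)} + 205068 = \left(-2 + 284\right) + 205068 = 282 + 205068 = 205350$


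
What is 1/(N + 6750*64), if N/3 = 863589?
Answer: 1/3022767 ≈ 3.3082e-7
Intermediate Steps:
N = 2590767 (N = 3*863589 = 2590767)
1/(N + 6750*64) = 1/(2590767 + 6750*64) = 1/(2590767 + 432000) = 1/3022767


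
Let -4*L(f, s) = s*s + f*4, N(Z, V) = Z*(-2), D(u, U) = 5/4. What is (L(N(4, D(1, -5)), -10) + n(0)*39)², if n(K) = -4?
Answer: 29929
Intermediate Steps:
D(u, U) = 5/4 (D(u, U) = 5*(¼) = 5/4)
N(Z, V) = -2*Z
L(f, s) = -f - s²/4 (L(f, s) = -(s*s + f*4)/4 = -(s² + 4*f)/4 = -f - s²/4)
(L(N(4, D(1, -5)), -10) + n(0)*39)² = ((-(-2)*4 - ¼*(-10)²) - 4*39)² = ((-1*(-8) - ¼*100) - 156)² = ((8 - 25) - 156)² = (-17 - 156)² = (-173)² = 29929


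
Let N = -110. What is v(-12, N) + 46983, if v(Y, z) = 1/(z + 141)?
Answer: 1456474/31 ≈ 46983.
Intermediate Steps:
v(Y, z) = 1/(141 + z)
v(-12, N) + 46983 = 1/(141 - 110) + 46983 = 1/31 + 46983 = 1456474/31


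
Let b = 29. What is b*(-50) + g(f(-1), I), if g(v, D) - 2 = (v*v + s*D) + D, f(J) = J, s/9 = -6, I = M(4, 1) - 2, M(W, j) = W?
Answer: -1553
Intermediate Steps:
I = 2 (I = 4 - 2 = 2)
s = -54 (s = 9*(-6) = -54)
g(v, D) = 2 + v² - 53*D (g(v, D) = 2 + ((v*v - 54*D) + D) = 2 + ((v² - 54*D) + D) = 2 + (v² - 53*D) = 2 + v² - 53*D)
b*(-50) + g(f(-1), I) = 29*(-50) + (2 + (-1)² - 53*2) = -1450 + (2 + 1 - 106) = -1450 - 103 = -1553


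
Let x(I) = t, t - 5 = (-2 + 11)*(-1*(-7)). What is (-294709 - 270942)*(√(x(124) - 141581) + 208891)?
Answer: -118159403041 - 565651*I*√141513 ≈ -1.1816e+11 - 2.1279e+8*I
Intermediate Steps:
t = 68 (t = 5 + (-2 + 11)*(-1*(-7)) = 5 + 9*7 = 5 + 63 = 68)
x(I) = 68
(-294709 - 270942)*(√(x(124) - 141581) + 208891) = (-294709 - 270942)*(√(68 - 141581) + 208891) = -565651*(√(-141513) + 208891) = -565651*(I*√141513 + 208891) = -565651*(208891 + I*√141513) = -118159403041 - 565651*I*√141513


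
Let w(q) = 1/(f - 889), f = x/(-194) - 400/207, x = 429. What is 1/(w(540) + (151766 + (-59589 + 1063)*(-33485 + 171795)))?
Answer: -35866865/290327182769733468 ≈ -1.2354e-10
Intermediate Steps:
f = -166403/40158 (f = 429/(-194) - 400/207 = 429*(-1/194) - 400*1/207 = -429/194 - 400/207 = -166403/40158 ≈ -4.1437)
w(q) = -40158/35866865 (w(q) = 1/(-166403/40158 - 889) = 1/(-35866865/40158) = -40158/35866865)
1/(w(540) + (151766 + (-59589 + 1063)*(-33485 + 171795))) = 1/(-40158/35866865 + (151766 + (-59589 + 1063)*(-33485 + 171795))) = 1/(-40158/35866865 + (151766 - 58526*138310)) = 1/(-40158/35866865 + (151766 - 8094731060)) = 1/(-40158/35866865 - 8094579294) = 1/(-290327182769733468/35866865) = -35866865/290327182769733468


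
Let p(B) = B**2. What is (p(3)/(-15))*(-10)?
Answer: 6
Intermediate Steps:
(p(3)/(-15))*(-10) = (3**2/(-15))*(-10) = (9*(-1/15))*(-10) = -3/5*(-10) = 6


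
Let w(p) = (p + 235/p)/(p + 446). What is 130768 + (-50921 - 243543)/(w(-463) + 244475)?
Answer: 251657733632528/1924477329 ≈ 1.3077e+5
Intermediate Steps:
w(p) = (p + 235/p)/(446 + p)
130768 + (-50921 - 243543)/(w(-463) + 244475) = 130768 + (-50921 - 243543)/((235 + (-463)²)/((-463)*(446 - 463)) + 244475) = 130768 - 294464/(-1/463*(235 + 214369)/(-17) + 244475) = 130768 - 294464/(-1/463*(-1/17)*214604 + 244475) = 130768 - 294464/(214604/7871 + 244475) = 130768 - 294464/1924477329/7871 = 130768 - 294464*7871/1924477329 = 130768 - 2317726144/1924477329 = 251657733632528/1924477329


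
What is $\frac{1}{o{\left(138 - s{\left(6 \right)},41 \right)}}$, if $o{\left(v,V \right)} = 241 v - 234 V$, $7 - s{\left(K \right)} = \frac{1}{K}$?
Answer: $\frac{6}{132103} \approx 4.5419 \cdot 10^{-5}$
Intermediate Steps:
$s{\left(K \right)} = 7 - \frac{1}{K}$
$o{\left(v,V \right)} = - 234 V + 241 v$
$\frac{1}{o{\left(138 - s{\left(6 \right)},41 \right)}} = \frac{1}{\left(-234\right) 41 + 241 \left(138 - \left(7 - \frac{1}{6}\right)\right)} = \frac{1}{-9594 + 241 \left(138 - \left(7 - \frac{1}{6}\right)\right)} = \frac{1}{-9594 + 241 \left(138 - \frac{41}{6}\right)} = \frac{1}{-9594 + 241 \cdot \frac{787}{6}} = \frac{1}{-9594 + \frac{189667}{6}} = \frac{1}{\frac{132103}{6}} = \frac{6}{132103}$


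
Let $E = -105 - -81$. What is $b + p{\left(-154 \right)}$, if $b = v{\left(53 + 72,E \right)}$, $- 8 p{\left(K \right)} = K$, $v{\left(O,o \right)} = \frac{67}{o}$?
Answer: $\frac{395}{24} \approx 16.458$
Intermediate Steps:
$E = -24$ ($E = -105 + 81 = -24$)
$p{\left(K \right)} = - \frac{K}{8}$
$b = - \frac{67}{24}$ ($b = \frac{67}{-24} = 67 \left(- \frac{1}{24}\right) = - \frac{67}{24} \approx -2.7917$)
$b + p{\left(-154 \right)} = - \frac{67}{24} - - \frac{77}{4} = - \frac{67}{24} + \frac{77}{4} = \frac{395}{24}$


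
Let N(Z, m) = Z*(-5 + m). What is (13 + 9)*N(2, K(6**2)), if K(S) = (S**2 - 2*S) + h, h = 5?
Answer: 53856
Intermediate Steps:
K(S) = 5 + S**2 - 2*S (K(S) = (S**2 - 2*S) + 5 = 5 + S**2 - 2*S)
(13 + 9)*N(2, K(6**2)) = (13 + 9)*(2*(-5 + (5 + (6**2)**2 - 2*6**2))) = 22*(2*(-5 + (5 + 36**2 - 2*36))) = 22*(2*(-5 + (5 + 1296 - 72))) = 22*(2*(-5 + 1229)) = 22*(2*1224) = 22*2448 = 53856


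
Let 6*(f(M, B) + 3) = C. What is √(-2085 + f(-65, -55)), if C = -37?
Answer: I*√75390/6 ≈ 45.762*I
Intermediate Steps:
f(M, B) = -55/6 (f(M, B) = -3 + (⅙)*(-37) = -3 - 37/6 = -55/6)
√(-2085 + f(-65, -55)) = √(-2085 - 55/6) = √(-12565/6) = I*√75390/6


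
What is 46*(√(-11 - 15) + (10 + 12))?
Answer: 1012 + 46*I*√26 ≈ 1012.0 + 234.55*I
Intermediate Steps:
46*(√(-11 - 15) + (10 + 12)) = 46*(√(-26) + 22) = 46*(I*√26 + 22) = 46*(22 + I*√26) = 1012 + 46*I*√26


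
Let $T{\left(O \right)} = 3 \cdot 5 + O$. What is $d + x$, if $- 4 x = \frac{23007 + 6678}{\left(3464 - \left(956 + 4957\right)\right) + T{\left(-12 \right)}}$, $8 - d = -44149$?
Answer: $\frac{432061773}{9784} \approx 44160.0$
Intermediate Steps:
$d = 44157$ ($d = 8 - -44149 = 8 + 44149 = 44157$)
$T{\left(O \right)} = 15 + O$
$x = \frac{29685}{9784}$ ($x = - \frac{\left(23007 + 6678\right) \frac{1}{\left(3464 - \left(956 + 4957\right)\right) + \left(15 - 12\right)}}{4} = - \frac{29685 \frac{1}{\left(3464 - 5913\right) + 3}}{4} = - \frac{29685 \frac{1}{-2449 + 3}}{4} = - \frac{29685 \frac{1}{-2446}}{4} = - \frac{29685 \left(- \frac{1}{2446}\right)}{4} = \left(- \frac{1}{4}\right) \left(- \frac{29685}{2446}\right) = \frac{29685}{9784} \approx 3.034$)
$d + x = 44157 + \frac{29685}{9784} = \frac{432061773}{9784}$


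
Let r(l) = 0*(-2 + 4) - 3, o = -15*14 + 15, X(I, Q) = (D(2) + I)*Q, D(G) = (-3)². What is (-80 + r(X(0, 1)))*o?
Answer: 16185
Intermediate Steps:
D(G) = 9
X(I, Q) = Q*(9 + I) (X(I, Q) = (9 + I)*Q = Q*(9 + I))
o = -195 (o = -210 + 15 = -195)
r(l) = -3 (r(l) = 0*2 - 3 = 0 - 3 = -3)
(-80 + r(X(0, 1)))*o = (-80 - 3)*(-195) = -83*(-195) = 16185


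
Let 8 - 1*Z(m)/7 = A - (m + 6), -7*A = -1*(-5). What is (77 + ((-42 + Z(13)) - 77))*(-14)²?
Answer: 29792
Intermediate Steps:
A = -5/7 (A = -(-1)*(-5)/7 = -⅐*5 = -5/7 ≈ -0.71429)
Z(m) = 103 + 7*m (Z(m) = 56 - 7*(-5/7 - (m + 6)) = 56 - 7*(-5/7 - (6 + m)) = 56 - 7*(-5/7 + (-6 - m)) = 56 - 7*(-47/7 - m) = 56 + (47 + 7*m) = 103 + 7*m)
(77 + ((-42 + Z(13)) - 77))*(-14)² = (77 + ((-42 + (103 + 7*13)) - 77))*(-14)² = (77 + ((-42 + (103 + 91)) - 77))*196 = (77 + ((-42 + 194) - 77))*196 = (77 + (152 - 77))*196 = (77 + 75)*196 = 152*196 = 29792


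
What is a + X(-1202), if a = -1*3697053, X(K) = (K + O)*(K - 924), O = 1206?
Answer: -3705557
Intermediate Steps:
X(K) = (-924 + K)*(1206 + K) (X(K) = (K + 1206)*(K - 924) = (1206 + K)*(-924 + K) = (-924 + K)*(1206 + K))
a = -3697053
a + X(-1202) = -3697053 + (-1114344 + (-1202)² + 282*(-1202)) = -3697053 + (-1114344 + 1444804 - 338964) = -3697053 - 8504 = -3705557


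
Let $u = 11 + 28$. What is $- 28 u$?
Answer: $-1092$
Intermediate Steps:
$u = 39$
$- 28 u = \left(-28\right) 39 = -1092$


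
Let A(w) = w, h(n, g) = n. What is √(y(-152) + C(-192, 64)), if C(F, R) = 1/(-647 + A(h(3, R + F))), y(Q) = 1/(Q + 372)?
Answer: √938630/17710 ≈ 0.054705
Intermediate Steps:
y(Q) = 1/(372 + Q)
C(F, R) = -1/644 (C(F, R) = 1/(-647 + 3) = 1/(-644) = -1/644)
√(y(-152) + C(-192, 64)) = √(1/(372 - 152) - 1/644) = √(1/220 - 1/644) = √(53/17710) = √938630/17710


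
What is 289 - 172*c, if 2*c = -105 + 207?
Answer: -8483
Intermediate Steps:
c = 51 (c = (-105 + 207)/2 = (½)*102 = 51)
289 - 172*c = 289 - 172*51 = 289 - 8772 = -8483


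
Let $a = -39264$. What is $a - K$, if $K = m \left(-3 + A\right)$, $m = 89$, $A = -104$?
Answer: $-29741$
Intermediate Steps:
$K = -9523$ ($K = 89 \left(-3 - 104\right) = 89 \left(-107\right) = -9523$)
$a - K = -39264 - -9523 = -39264 + 9523 = -29741$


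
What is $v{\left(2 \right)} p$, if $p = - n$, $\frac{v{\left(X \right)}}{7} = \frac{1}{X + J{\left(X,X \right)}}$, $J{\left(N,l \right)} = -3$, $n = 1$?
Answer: $7$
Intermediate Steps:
$v{\left(X \right)} = \frac{7}{-3 + X}$ ($v{\left(X \right)} = \frac{7}{X - 3} = \frac{7}{-3 + X}$)
$p = -1$ ($p = \left(-1\right) 1 = -1$)
$v{\left(2 \right)} p = \frac{7}{-3 + 2} \left(-1\right) = \frac{7}{-1} \left(-1\right) = 7 \left(-1\right) \left(-1\right) = \left(-7\right) \left(-1\right) = 7$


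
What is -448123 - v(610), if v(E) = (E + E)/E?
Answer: -448125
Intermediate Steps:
v(E) = 2 (v(E) = (2*E)/E = 2)
-448123 - v(610) = -448123 - 1*2 = -448123 - 2 = -448125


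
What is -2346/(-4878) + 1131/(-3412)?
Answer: 414589/2773956 ≈ 0.14946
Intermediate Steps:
-2346/(-4878) + 1131/(-3412) = -2346*(-1/4878) + 1131*(-1/3412) = 391/813 - 1131/3412 = 414589/2773956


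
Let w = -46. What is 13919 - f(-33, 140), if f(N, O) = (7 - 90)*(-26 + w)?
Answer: 7943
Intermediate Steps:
f(N, O) = 5976 (f(N, O) = (7 - 90)*(-26 - 46) = -83*(-72) = 5976)
13919 - f(-33, 140) = 13919 - 1*5976 = 13919 - 5976 = 7943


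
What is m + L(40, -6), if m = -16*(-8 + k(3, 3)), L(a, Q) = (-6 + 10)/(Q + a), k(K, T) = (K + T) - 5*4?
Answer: 5986/17 ≈ 352.12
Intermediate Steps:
k(K, T) = -20 + K + T (k(K, T) = (K + T) - 20 = -20 + K + T)
L(a, Q) = 4/(Q + a)
m = 352 (m = -16*(-8 + (-20 + 3 + 3)) = -16*(-8 - 14) = -16*(-22) = 352)
m + L(40, -6) = 352 + 4/(-6 + 40) = 352 + 4/34 = 352 + 4*(1/34) = 352 + 2/17 = 5986/17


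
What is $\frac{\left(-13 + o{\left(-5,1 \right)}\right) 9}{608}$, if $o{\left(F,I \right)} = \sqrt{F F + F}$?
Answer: $- \frac{117}{608} + \frac{9 \sqrt{5}}{304} \approx -0.12623$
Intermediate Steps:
$o{\left(F,I \right)} = \sqrt{F + F^{2}}$ ($o{\left(F,I \right)} = \sqrt{F^{2} + F} = \sqrt{F + F^{2}}$)
$\frac{\left(-13 + o{\left(-5,1 \right)}\right) 9}{608} = \frac{\left(-13 + \sqrt{- 5 \left(1 - 5\right)}\right) 9}{608} = \left(-13 + \sqrt{\left(-5\right) \left(-4\right)}\right) 9 \cdot \frac{1}{608} = \left(-13 + \sqrt{20}\right) 9 \cdot \frac{1}{608} = \left(-13 + 2 \sqrt{5}\right) 9 \cdot \frac{1}{608} = \left(-117 + 18 \sqrt{5}\right) \frac{1}{608} = - \frac{117}{608} + \frac{9 \sqrt{5}}{304}$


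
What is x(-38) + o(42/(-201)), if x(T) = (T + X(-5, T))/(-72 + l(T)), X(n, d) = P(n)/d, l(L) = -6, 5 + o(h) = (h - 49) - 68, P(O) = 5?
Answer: -8057383/66196 ≈ -121.72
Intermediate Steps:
o(h) = -122 + h (o(h) = -5 + ((h - 49) - 68) = -5 + ((-49 + h) - 68) = -5 + (-117 + h) = -122 + h)
X(n, d) = 5/d
x(T) = -5/(78*T) - T/78 (x(T) = (T + 5/T)/(-72 - 6) = (T + 5/T)/(-78) = (T + 5/T)*(-1/78) = -5/(78*T) - T/78)
x(-38) + o(42/(-201)) = (1/78)*(-5 - 1*(-38)**2)/(-38) + (-122 + 42/(-201)) = (1/78)*(-1/38)*(-5 - 1*1444) + (-122 + 42*(-1/201)) = (1/78)*(-1/38)*(-5 - 1444) + (-122 - 14/67) = (1/78)*(-1/38)*(-1449) - 8188/67 = 483/988 - 8188/67 = -8057383/66196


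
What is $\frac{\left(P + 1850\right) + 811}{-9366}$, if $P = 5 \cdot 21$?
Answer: $- \frac{461}{1561} \approx -0.29532$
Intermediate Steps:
$P = 105$
$\frac{\left(P + 1850\right) + 811}{-9366} = \frac{\left(105 + 1850\right) + 811}{-9366} = \left(1955 + 811\right) \left(- \frac{1}{9366}\right) = 2766 \left(- \frac{1}{9366}\right) = - \frac{461}{1561}$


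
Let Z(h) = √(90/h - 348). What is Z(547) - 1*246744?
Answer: -246744 + I*√104075502/547 ≈ -2.4674e+5 + 18.65*I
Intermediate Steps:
Z(h) = √(-348 + 90/h)
Z(547) - 1*246744 = √(-348 + 90/547) - 1*246744 = √(-348 + 90*(1/547)) - 246744 = √(-348 + 90/547) - 246744 = √(-190266/547) - 246744 = I*√104075502/547 - 246744 = -246744 + I*√104075502/547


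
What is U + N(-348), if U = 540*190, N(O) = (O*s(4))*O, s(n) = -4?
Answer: -381816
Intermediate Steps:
N(O) = -4*O² (N(O) = (O*(-4))*O = (-4*O)*O = -4*O²)
U = 102600
U + N(-348) = 102600 - 4*(-348)² = 102600 - 4*121104 = 102600 - 484416 = -381816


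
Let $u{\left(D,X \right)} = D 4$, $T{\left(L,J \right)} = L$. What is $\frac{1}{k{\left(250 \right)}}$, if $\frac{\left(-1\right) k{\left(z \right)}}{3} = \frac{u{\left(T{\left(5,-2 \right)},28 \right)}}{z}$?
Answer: $- \frac{25}{6} \approx -4.1667$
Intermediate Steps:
$u{\left(D,X \right)} = 4 D$
$k{\left(z \right)} = - \frac{60}{z}$ ($k{\left(z \right)} = - 3 \frac{4 \cdot 5}{z} = - 3 \frac{20}{z} = - \frac{60}{z}$)
$\frac{1}{k{\left(250 \right)}} = \frac{1}{\left(-60\right) \frac{1}{250}} = \frac{1}{- \frac{6}{25}} = - \frac{25}{6}$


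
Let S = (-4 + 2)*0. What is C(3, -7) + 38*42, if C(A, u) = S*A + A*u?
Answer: 1575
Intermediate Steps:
S = 0 (S = -2*0 = 0)
C(A, u) = A*u (C(A, u) = 0*A + A*u = 0 + A*u = A*u)
C(3, -7) + 38*42 = 3*(-7) + 38*42 = -21 + 1596 = 1575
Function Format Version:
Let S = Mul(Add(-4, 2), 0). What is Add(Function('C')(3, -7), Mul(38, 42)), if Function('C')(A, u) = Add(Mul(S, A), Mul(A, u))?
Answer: 1575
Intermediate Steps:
S = 0 (S = Mul(-2, 0) = 0)
Function('C')(A, u) = Mul(A, u) (Function('C')(A, u) = Add(Mul(0, A), Mul(A, u)) = Add(0, Mul(A, u)) = Mul(A, u))
Add(Function('C')(3, -7), Mul(38, 42)) = Add(Mul(3, -7), Mul(38, 42)) = Add(-21, 1596) = 1575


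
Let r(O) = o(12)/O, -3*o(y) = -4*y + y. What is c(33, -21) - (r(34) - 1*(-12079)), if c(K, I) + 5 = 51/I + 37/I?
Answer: -4315610/357 ≈ -12089.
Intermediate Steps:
o(y) = y (o(y) = -(-4*y + y)/3 = -(-1)*y = y)
c(K, I) = -5 + 88/I (c(K, I) = -5 + (51/I + 37/I) = -5 + 88/I)
r(O) = 12/O
c(33, -21) - (r(34) - 1*(-12079)) = (-5 + 88/(-21)) - (12/34 - 1*(-12079)) = (-5 + 88*(-1/21)) - (12*(1/34) + 12079) = (-5 - 88/21) - (6/17 + 12079) = -193/21 - 1*205349/17 = -193/21 - 205349/17 = -4315610/357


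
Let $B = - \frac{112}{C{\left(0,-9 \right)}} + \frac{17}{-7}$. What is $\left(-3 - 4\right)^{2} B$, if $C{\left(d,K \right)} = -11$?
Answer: $\frac{4179}{11} \approx 379.91$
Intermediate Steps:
$B = \frac{597}{77}$ ($B = - \frac{112}{-11} + \frac{17}{-7} = \left(-112\right) \left(- \frac{1}{11}\right) + 17 \left(- \frac{1}{7}\right) = \frac{112}{11} - \frac{17}{7} = \frac{597}{77} \approx 7.7533$)
$\left(-3 - 4\right)^{2} B = \left(-3 - 4\right)^{2} \cdot \frac{597}{77} = \left(-7\right)^{2} \cdot \frac{597}{77} = 49 \cdot \frac{597}{77} = \frac{4179}{11}$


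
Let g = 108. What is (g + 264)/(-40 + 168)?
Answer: 93/32 ≈ 2.9063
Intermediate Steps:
(g + 264)/(-40 + 168) = (108 + 264)/(-40 + 168) = 372/128 = 372*(1/128) = 93/32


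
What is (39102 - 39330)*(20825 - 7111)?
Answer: -3126792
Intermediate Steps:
(39102 - 39330)*(20825 - 7111) = -228*13714 = -3126792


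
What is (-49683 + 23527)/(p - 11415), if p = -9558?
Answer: 26156/20973 ≈ 1.2471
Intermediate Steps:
(-49683 + 23527)/(p - 11415) = (-49683 + 23527)/(-9558 - 11415) = -26156/(-20973) = -26156*(-1/20973) = 26156/20973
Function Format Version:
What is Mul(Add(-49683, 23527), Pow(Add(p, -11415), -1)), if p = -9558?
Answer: Rational(26156, 20973) ≈ 1.2471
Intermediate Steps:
Mul(Add(-49683, 23527), Pow(Add(p, -11415), -1)) = Mul(Add(-49683, 23527), Pow(Add(-9558, -11415), -1)) = Mul(-26156, Pow(-20973, -1)) = Mul(-26156, Rational(-1, 20973)) = Rational(26156, 20973)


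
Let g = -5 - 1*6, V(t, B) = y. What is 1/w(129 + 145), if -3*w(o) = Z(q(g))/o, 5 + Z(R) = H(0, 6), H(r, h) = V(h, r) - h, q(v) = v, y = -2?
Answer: 822/13 ≈ 63.231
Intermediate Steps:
V(t, B) = -2
g = -11 (g = -5 - 6 = -11)
H(r, h) = -2 - h
Z(R) = -13 (Z(R) = -5 + (-2 - 1*6) = -5 + (-2 - 6) = -5 - 8 = -13)
w(o) = 13/(3*o) (w(o) = -(-13)/(3*o) = 13/(3*o))
1/w(129 + 145) = 1/(13/(3*(129 + 145))) = 1/((13/3)/274) = 1/((13/3)*(1/274)) = 1/(13/822) = 822/13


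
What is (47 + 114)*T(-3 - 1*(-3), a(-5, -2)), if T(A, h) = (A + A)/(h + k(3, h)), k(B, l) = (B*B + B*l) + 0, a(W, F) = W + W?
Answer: 0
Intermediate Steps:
a(W, F) = 2*W
k(B, l) = B² + B*l (k(B, l) = (B² + B*l) + 0 = B² + B*l)
T(A, h) = 2*A/(9 + 4*h) (T(A, h) = (A + A)/(h + 3*(3 + h)) = (2*A)/(h + (9 + 3*h)) = (2*A)/(9 + 4*h) = 2*A/(9 + 4*h))
(47 + 114)*T(-3 - 1*(-3), a(-5, -2)) = (47 + 114)*(2*(-3 - 1*(-3))/(9 + 4*(2*(-5)))) = 161*(2*(-3 + 3)/(9 + 4*(-10))) = 161*(2*0/(9 - 40)) = 161*(2*0/(-31)) = 161*(2*0*(-1/31)) = 161*0 = 0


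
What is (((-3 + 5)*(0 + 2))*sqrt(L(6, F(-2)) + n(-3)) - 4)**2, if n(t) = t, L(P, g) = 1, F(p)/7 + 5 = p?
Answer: 16*(1 - I*sqrt(2))**2 ≈ -16.0 - 45.255*I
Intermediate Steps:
F(p) = -35 + 7*p
(((-3 + 5)*(0 + 2))*sqrt(L(6, F(-2)) + n(-3)) - 4)**2 = (((-3 + 5)*(0 + 2))*sqrt(1 - 3) - 4)**2 = ((2*2)*sqrt(-2) - 4)**2 = (4*(I*sqrt(2)) - 4)**2 = (4*I*sqrt(2) - 4)**2 = (-4 + 4*I*sqrt(2))**2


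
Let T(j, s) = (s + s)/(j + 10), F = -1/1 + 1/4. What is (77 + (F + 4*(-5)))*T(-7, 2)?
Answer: 75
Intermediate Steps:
F = -¾ (F = -1*1 + 1*(¼) = -1 + ¼ = -¾ ≈ -0.75000)
T(j, s) = 2*s/(10 + j) (T(j, s) = (2*s)/(10 + j) = 2*s/(10 + j))
(77 + (F + 4*(-5)))*T(-7, 2) = (77 + (-¾ + 4*(-5)))*(2*2/(10 - 7)) = (77 + (-¾ - 20))*(2*2/3) = (77 - 83/4)*(2*2*(⅓)) = (225/4)*(4/3) = 75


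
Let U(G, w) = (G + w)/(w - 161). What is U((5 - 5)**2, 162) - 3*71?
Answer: -51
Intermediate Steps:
U(G, w) = (G + w)/(-161 + w)
U((5 - 5)**2, 162) - 3*71 = ((5 - 5)**2 + 162)/(-161 + 162) - 3*71 = (0**2 + 162)/1 - 213 = 1*(0 + 162) - 213 = 1*162 - 213 = 162 - 213 = -51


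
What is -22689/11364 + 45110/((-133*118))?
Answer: -144785201/29724436 ≈ -4.8709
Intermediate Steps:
-22689/11364 + 45110/((-133*118)) = -22689*1/11364 + 45110/(-15694) = -7563/3788 + 45110*(-1/15694) = -7563/3788 - 22555/7847 = -144785201/29724436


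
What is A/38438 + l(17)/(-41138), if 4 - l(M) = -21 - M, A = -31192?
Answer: -321197723/395315611 ≈ -0.81251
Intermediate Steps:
l(M) = 25 + M (l(M) = 4 - (-21 - M) = 4 + (21 + M) = 25 + M)
A/38438 + l(17)/(-41138) = -31192/38438 + (25 + 17)/(-41138) = -31192*1/38438 + 42*(-1/41138) = -15596/19219 - 21/20569 = -321197723/395315611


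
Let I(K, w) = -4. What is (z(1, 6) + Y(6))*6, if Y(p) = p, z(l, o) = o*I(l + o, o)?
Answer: -108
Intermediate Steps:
z(l, o) = -4*o (z(l, o) = o*(-4) = -4*o)
(z(1, 6) + Y(6))*6 = (-4*6 + 6)*6 = (-24 + 6)*6 = -18*6 = -108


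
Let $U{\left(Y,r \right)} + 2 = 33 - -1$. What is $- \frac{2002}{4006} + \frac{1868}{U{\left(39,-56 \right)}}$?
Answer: $\frac{927393}{16024} \approx 57.875$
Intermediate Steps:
$U{\left(Y,r \right)} = 32$ ($U{\left(Y,r \right)} = -2 + \left(33 - -1\right) = -2 + \left(33 + 1\right) = -2 + 34 = 32$)
$- \frac{2002}{4006} + \frac{1868}{U{\left(39,-56 \right)}} = - \frac{2002}{4006} + \frac{1868}{32} = \left(-2002\right) \frac{1}{4006} + 1868 \cdot \frac{1}{32} = - \frac{1001}{2003} + \frac{467}{8} = \frac{927393}{16024}$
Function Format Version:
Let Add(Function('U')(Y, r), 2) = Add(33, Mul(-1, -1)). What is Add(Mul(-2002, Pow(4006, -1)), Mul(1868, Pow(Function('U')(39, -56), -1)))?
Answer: Rational(927393, 16024) ≈ 57.875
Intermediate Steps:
Function('U')(Y, r) = 32 (Function('U')(Y, r) = Add(-2, Add(33, Mul(-1, -1))) = Add(-2, Add(33, 1)) = Add(-2, 34) = 32)
Add(Mul(-2002, Pow(4006, -1)), Mul(1868, Pow(Function('U')(39, -56), -1))) = Add(Mul(-2002, Pow(4006, -1)), Mul(1868, Pow(32, -1))) = Add(Mul(-2002, Rational(1, 4006)), Mul(1868, Rational(1, 32))) = Add(Rational(-1001, 2003), Rational(467, 8)) = Rational(927393, 16024)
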